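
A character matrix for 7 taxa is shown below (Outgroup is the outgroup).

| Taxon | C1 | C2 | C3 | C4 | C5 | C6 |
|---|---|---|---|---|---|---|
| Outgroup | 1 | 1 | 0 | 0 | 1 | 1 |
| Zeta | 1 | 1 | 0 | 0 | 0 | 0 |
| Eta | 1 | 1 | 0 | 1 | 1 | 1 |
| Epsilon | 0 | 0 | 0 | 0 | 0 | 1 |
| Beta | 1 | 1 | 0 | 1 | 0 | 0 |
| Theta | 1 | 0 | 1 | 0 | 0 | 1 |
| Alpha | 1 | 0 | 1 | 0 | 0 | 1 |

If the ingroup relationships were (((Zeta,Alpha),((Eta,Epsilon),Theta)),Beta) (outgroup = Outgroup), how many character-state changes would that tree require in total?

Map each character onto (((Zeta,Alpha),((Eta,Epsilon),Theta)),Beta) (rooted by Outgroup) and count the minimum state changes it requires (Fitch parsimony):
C1: 1; C2: 3; C3: 2; C4: 2; C5: 2; C6: 2.
Total tree length = 12.

12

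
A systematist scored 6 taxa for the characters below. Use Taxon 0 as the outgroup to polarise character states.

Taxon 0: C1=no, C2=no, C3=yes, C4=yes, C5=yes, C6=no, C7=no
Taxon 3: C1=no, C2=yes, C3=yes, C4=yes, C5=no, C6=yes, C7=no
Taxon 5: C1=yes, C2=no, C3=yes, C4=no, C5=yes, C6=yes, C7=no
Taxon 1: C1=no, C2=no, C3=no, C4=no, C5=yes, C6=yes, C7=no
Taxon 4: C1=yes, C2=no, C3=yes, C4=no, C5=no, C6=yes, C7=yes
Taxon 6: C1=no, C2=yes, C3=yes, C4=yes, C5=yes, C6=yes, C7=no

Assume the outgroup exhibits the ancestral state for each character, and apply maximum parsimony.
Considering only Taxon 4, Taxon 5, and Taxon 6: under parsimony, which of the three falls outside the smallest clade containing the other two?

Taxon 6

Character polarity is set by the outgroup: the derived state is whichever differs from the outgroup's state, so for C3, C4, C5 the derived state is 'no', and for the remaining characters it is 'yes'.
C1: derived state 'yes' in Taxon 4 and Taxon 5 only — synapomorphy for {Taxon 4, Taxon 5}.
C2: derived state 'yes' in Taxon 3 and Taxon 6 only — synapomorphy for {Taxon 3, Taxon 6}.
C3: derived state 'no' in Taxon 1 only — an autapomorphy, so it tells us nothing about relationships among taxa.
C4 (derived state 'no') is shared by Taxon 1, Taxon 4, and Taxon 5 — a synapomorphy uniting that clade.
C5 groups Taxon 3 and Taxon 4, which is incompatible with the clades supported by the remaining characters; treating it as convergent (homoplasy) costs fewer steps than any alternative tree.
All ingroup taxa share the derived state 'yes' for C6; it defines the ingroup but does not resolve relationships within it.
C7: derived state 'yes' in Taxon 4 only — an autapomorphy, so it tells us nothing about relationships among taxa.
Most parsimonious ingroup topology: ((Taxon 3,Taxon 6),((Taxon 5,Taxon 4),Taxon 1)).
Taxon 4 and Taxon 5 share a more recent common ancestor with each other than either does with Taxon 6, so Taxon 6 is the least closely related of the three.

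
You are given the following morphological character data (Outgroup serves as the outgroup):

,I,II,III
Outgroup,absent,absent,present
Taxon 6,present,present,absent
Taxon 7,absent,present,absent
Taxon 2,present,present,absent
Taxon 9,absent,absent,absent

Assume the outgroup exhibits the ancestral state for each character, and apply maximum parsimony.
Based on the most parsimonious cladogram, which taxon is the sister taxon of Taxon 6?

Taxon 2

Character polarity is set by the outgroup: the derived state is whichever differs from the outgroup's state, so for III the derived state is 'absent', and for the remaining characters it is 'present'.
Only Taxon 2 and Taxon 6 show the derived state 'present' for I, supporting them as a clade.
II: derived state 'present' in Taxon 2, Taxon 6, and Taxon 7 only — synapomorphy for {Taxon 2, Taxon 6, Taxon 7}.
All ingroup taxa share the derived state 'absent' for III; it defines the ingroup but does not resolve relationships within it.
Most parsimonious ingroup topology: (((Taxon 6,Taxon 2),Taxon 7),Taxon 9).
Taxon 6 and Taxon 2 form a cherry on this tree, so they are sister taxa.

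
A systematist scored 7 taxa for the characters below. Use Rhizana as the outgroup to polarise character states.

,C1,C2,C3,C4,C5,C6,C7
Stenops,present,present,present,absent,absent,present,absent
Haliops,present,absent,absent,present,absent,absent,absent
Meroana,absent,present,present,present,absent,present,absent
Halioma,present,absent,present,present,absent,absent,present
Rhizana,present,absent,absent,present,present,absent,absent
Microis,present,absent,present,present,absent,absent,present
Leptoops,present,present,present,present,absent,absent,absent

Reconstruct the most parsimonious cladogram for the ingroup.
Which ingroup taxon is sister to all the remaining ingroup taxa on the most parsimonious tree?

Character polarity is set by the outgroup: the derived state is whichever differs from the outgroup's state, so for C1, C4, C5 the derived state is 'absent', and for the remaining characters it is 'present'.
C1 (derived state 'absent') is unique to Meroana (autapomorphy; uninformative for grouping).
C2 (derived state 'present') is shared by Leptoops, Meroana, and Stenops — a synapomorphy uniting that clade.
C3 (derived state 'present') is shared by Halioma, Leptoops, Meroana, Microis, and Stenops — a synapomorphy uniting that clade.
C4 (derived state 'absent') is unique to Stenops (autapomorphy; uninformative for grouping).
C5 (derived state 'absent') is shared by all ingroup taxa — unites the whole ingroup.
Only Meroana and Stenops show the derived state 'present' for C6, supporting them as a clade.
C7: derived state 'present' in Halioma and Microis only — synapomorphy for {Halioma, Microis}.
Most parsimonious ingroup topology: (Haliops,(((Meroana,Stenops),Leptoops),(Halioma,Microis))).
Haliops is sister to the clade containing all other ingroup taxa, so it is the earliest-diverging (most basal) ingroup lineage.

Haliops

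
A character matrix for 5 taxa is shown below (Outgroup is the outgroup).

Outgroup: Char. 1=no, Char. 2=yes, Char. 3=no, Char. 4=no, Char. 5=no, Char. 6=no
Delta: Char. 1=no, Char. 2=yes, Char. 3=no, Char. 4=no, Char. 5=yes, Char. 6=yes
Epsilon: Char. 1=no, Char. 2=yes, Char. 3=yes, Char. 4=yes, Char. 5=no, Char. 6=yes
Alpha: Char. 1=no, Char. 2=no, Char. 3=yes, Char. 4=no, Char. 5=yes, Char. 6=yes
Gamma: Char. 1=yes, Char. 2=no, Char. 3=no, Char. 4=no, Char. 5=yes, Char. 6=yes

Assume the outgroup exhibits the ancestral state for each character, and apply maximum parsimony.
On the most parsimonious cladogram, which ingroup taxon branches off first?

Epsilon

Character polarity is set by the outgroup: the derived state is whichever differs from the outgroup's state, so for Char. 2 the derived state is 'no', and for the remaining characters it is 'yes'.
Char. 1: derived state 'yes' in Gamma only — an autapomorphy, so it tells us nothing about relationships among taxa.
Char. 2: derived state 'no' in Alpha and Gamma only — synapomorphy for {Alpha, Gamma}.
Char. 3 (state 'yes') occurs in Alpha and Epsilon but conflicts with the nesting implied by the other characters — most parsimoniously interpreted as homoplasy.
Char. 4: derived state 'yes' in Epsilon only — an autapomorphy, so it tells us nothing about relationships among taxa.
Char. 5 (derived state 'yes') is shared by Alpha, Delta, and Gamma — a synapomorphy uniting that clade.
All ingroup taxa share the derived state 'yes' for Char. 6; it defines the ingroup but does not resolve relationships within it.
Most parsimonious ingroup topology: ((Delta,(Alpha,Gamma)),Epsilon).
Epsilon is sister to the clade containing all other ingroup taxa, so it is the earliest-diverging (most basal) ingroup lineage.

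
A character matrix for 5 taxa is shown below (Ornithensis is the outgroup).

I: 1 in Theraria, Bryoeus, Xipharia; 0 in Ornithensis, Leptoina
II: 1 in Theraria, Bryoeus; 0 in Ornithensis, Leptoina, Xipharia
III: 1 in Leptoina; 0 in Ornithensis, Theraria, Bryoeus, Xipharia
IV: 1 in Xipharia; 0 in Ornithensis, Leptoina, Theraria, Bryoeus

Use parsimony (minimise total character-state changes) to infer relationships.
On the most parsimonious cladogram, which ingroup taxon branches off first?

The outgroup has state '0' for every character, so '1' is the derived state throughout.
I (derived state '1') is shared by Bryoeus, Theraria, and Xipharia — a synapomorphy uniting that clade.
II (derived state '1') is shared by Bryoeus and Theraria — a synapomorphy uniting that clade.
III (derived state '1') is unique to Leptoina (autapomorphy; uninformative for grouping).
IV (derived state '1') is unique to Xipharia (autapomorphy; uninformative for grouping).
Most parsimonious ingroup topology: (Leptoina,((Theraria,Bryoeus),Xipharia)).
Leptoina is sister to the clade containing all other ingroup taxa, so it is the earliest-diverging (most basal) ingroup lineage.

Leptoina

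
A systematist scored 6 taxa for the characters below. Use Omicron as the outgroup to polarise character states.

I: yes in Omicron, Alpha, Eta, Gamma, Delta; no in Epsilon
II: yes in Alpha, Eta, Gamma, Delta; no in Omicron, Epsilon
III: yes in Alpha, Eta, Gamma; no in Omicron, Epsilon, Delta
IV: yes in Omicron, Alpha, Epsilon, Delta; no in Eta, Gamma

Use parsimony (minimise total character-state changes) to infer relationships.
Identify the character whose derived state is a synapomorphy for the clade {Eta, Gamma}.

IV

Character polarity is set by the outgroup: the derived state is whichever differs from the outgroup's state, so for I, IV the derived state is 'no', and for the remaining characters it is 'yes'.
I: derived state 'no' in Epsilon only — an autapomorphy, so it tells us nothing about relationships among taxa.
II: derived state 'yes' in Alpha, Delta, Eta, and Gamma only — synapomorphy for {Alpha, Delta, Eta, Gamma}.
III: derived state 'yes' in Alpha, Eta, and Gamma only — synapomorphy for {Alpha, Eta, Gamma}.
IV: derived state 'no' in Eta and Gamma only — synapomorphy for {Eta, Gamma}.
Most parsimonious ingroup topology: (((Alpha,(Eta,Gamma)),Delta),Epsilon).
The clade {Eta, Gamma} is supported by IV: its derived state 'no' occurs in exactly those taxa and in no other taxon (including the outgroup).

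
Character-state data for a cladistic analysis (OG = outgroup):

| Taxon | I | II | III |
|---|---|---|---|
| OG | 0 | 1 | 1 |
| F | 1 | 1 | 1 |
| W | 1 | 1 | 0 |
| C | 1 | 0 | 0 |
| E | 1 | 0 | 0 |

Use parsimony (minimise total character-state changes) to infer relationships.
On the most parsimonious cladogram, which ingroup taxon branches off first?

Character polarity is set by the outgroup: the derived state is whichever differs from the outgroup's state, so for II, III the derived state is '0', and for the remaining characters it is '1'.
I (derived state '1') is shared by all ingroup taxa — unites the whole ingroup.
Only C and E show the derived state '0' for II, supporting them as a clade.
III: derived state '0' in C, E, and W only — synapomorphy for {C, E, W}.
Most parsimonious ingroup topology: (F,(W,(C,E))).
F is sister to the clade containing all other ingroup taxa, so it is the earliest-diverging (most basal) ingroup lineage.

F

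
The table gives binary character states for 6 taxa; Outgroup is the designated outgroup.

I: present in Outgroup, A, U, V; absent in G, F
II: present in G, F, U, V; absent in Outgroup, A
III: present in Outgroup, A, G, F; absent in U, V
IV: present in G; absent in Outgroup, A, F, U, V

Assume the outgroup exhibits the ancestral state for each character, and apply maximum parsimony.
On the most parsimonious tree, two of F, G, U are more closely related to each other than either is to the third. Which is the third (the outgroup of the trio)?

U

Character polarity is set by the outgroup: the derived state is whichever differs from the outgroup's state, so for I, III the derived state is 'absent', and for the remaining characters it is 'present'.
I: derived state 'absent' in F and G only — synapomorphy for {F, G}.
II: derived state 'present' in F, G, U, and V only — synapomorphy for {F, G, U, V}.
III (derived state 'absent') is shared by U and V — a synapomorphy uniting that clade.
IV: derived state 'present' in G only — an autapomorphy, so it tells us nothing about relationships among taxa.
Most parsimonious ingroup topology: (A,((G,F),(U,V))).
F and G share a more recent common ancestor with each other than either does with U, so U is the least closely related of the three.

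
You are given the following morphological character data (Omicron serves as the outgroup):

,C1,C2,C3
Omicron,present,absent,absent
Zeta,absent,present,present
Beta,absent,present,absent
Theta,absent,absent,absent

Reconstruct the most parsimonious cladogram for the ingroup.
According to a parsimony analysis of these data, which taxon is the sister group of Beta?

Zeta

Character polarity is set by the outgroup: the derived state is whichever differs from the outgroup's state, so for C1 the derived state is 'absent', and for the remaining characters it is 'present'.
C1 (derived state 'absent') is shared by all ingroup taxa — unites the whole ingroup.
C2 (derived state 'present') is shared by Beta and Zeta — a synapomorphy uniting that clade.
C3: derived state 'present' in Zeta only — an autapomorphy, so it tells us nothing about relationships among taxa.
Most parsimonious ingroup topology: ((Zeta,Beta),Theta).
Beta and Zeta form a cherry on this tree, so they are sister taxa.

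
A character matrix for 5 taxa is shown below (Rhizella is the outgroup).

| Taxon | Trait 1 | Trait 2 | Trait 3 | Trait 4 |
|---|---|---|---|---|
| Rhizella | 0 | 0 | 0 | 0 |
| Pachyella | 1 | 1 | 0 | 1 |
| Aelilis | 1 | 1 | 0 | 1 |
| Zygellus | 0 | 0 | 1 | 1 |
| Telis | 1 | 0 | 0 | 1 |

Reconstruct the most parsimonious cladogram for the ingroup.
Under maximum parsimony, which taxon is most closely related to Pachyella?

The outgroup has state '0' for every character, so '1' is the derived state throughout.
Trait 1 (derived state '1') is shared by Aelilis, Pachyella, and Telis — a synapomorphy uniting that clade.
Trait 2: derived state '1' in Aelilis and Pachyella only — synapomorphy for {Aelilis, Pachyella}.
Trait 3 (derived state '1') is unique to Zygellus (autapomorphy; uninformative for grouping).
All ingroup taxa share the derived state '1' for Trait 4; it defines the ingroup but does not resolve relationships within it.
Most parsimonious ingroup topology: (((Pachyella,Aelilis),Telis),Zygellus).
Pachyella and Aelilis form a cherry on this tree, so they are sister taxa.

Aelilis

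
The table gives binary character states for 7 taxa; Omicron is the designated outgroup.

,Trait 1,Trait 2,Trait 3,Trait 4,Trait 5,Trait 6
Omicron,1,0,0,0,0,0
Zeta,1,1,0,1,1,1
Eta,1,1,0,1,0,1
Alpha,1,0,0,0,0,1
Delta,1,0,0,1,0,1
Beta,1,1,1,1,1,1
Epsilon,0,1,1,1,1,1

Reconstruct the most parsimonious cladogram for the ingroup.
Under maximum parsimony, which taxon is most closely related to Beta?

Character polarity is set by the outgroup: the derived state is whichever differs from the outgroup's state, so for Trait 1 the derived state is '0', and for the remaining characters it is '1'.
Trait 1 (derived state '0') is unique to Epsilon (autapomorphy; uninformative for grouping).
Trait 2 (derived state '1') is shared by Beta, Epsilon, Eta, and Zeta — a synapomorphy uniting that clade.
Trait 3: derived state '1' in Beta and Epsilon only — synapomorphy for {Beta, Epsilon}.
Trait 4: derived state '1' in Beta, Delta, Epsilon, Eta, and Zeta only — synapomorphy for {Beta, Delta, Epsilon, Eta, Zeta}.
Trait 5 (derived state '1') is shared by Beta, Epsilon, and Zeta — a synapomorphy uniting that clade.
All ingroup taxa share the derived state '1' for Trait 6; it defines the ingroup but does not resolve relationships within it.
Most parsimonious ingroup topology: ((((Zeta,(Beta,Epsilon)),Eta),Delta),Alpha).
Beta and Epsilon form a cherry on this tree, so they are sister taxa.

Epsilon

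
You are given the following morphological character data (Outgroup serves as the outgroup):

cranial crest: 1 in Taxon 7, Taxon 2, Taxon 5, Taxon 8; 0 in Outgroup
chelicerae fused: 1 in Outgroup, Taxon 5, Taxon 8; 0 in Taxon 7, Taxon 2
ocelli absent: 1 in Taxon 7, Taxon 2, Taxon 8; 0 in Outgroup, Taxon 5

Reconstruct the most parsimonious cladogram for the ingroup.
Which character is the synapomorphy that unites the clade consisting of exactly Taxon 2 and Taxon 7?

chelicerae fused

Character polarity is set by the outgroup: the derived state is whichever differs from the outgroup's state, so for chelicerae fused the derived state is '0', and for the remaining characters it is '1'.
cranial crest (derived state '1') is shared by all ingroup taxa — unites the whole ingroup.
chelicerae fused (derived state '0') is shared by Taxon 2 and Taxon 7 — a synapomorphy uniting that clade.
ocelli absent (derived state '1') is shared by Taxon 2, Taxon 7, and Taxon 8 — a synapomorphy uniting that clade.
Most parsimonious ingroup topology: (((Taxon 7,Taxon 2),Taxon 8),Taxon 5).
The clade {Taxon 2, Taxon 7} is supported by chelicerae fused: its derived state '0' occurs in exactly those taxa and in no other taxon (including the outgroup).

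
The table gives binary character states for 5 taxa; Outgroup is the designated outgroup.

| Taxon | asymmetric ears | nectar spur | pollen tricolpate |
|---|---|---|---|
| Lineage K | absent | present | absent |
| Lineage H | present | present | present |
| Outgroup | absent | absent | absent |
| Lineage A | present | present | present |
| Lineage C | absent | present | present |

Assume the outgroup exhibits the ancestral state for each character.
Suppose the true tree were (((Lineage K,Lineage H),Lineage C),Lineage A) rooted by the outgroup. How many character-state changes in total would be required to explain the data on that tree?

5

Map each character onto (((Lineage K,Lineage H),Lineage C),Lineage A) (rooted by Outgroup) and count the minimum state changes it requires (Fitch parsimony):
asymmetric ears: 2; nectar spur: 1; pollen tricolpate: 2.
Total tree length = 5.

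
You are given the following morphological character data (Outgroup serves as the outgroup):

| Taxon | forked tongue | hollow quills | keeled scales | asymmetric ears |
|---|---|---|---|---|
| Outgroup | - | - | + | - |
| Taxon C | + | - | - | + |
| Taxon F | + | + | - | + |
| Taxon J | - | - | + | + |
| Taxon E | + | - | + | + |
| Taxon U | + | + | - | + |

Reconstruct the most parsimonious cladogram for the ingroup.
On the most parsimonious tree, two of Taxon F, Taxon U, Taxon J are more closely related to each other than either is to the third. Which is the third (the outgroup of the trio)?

Character polarity is set by the outgroup: the derived state is whichever differs from the outgroup's state, so for keeled scales the derived state is '-', and for the remaining characters it is '+'.
Only Taxon C, Taxon E, Taxon F, and Taxon U show the derived state '+' for forked tongue, supporting them as a clade.
hollow quills (derived state '+') is shared by Taxon F and Taxon U — a synapomorphy uniting that clade.
keeled scales (derived state '-') is shared by Taxon C, Taxon F, and Taxon U — a synapomorphy uniting that clade.
asymmetric ears (derived state '+') is shared by all ingroup taxa — unites the whole ingroup.
Most parsimonious ingroup topology: (((Taxon C,(Taxon F,Taxon U)),Taxon E),Taxon J).
Taxon F and Taxon U share a more recent common ancestor with each other than either does with Taxon J, so Taxon J is the least closely related of the three.

Taxon J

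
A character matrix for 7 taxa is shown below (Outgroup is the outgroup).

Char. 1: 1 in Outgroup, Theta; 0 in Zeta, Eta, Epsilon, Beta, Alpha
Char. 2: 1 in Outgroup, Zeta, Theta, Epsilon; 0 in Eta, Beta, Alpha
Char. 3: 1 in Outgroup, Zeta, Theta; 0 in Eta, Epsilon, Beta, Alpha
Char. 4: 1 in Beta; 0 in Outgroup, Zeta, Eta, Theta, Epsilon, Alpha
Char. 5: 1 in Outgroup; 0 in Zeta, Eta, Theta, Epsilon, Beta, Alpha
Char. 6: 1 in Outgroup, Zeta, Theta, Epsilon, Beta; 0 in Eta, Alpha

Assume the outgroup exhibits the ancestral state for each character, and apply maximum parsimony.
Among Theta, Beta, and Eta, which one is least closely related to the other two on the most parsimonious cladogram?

Character polarity is set by the outgroup: the derived state is whichever differs from the outgroup's state, so for Char. 1, Char. 2, Char. 3, Char. 5, Char. 6 the derived state is '0', and for the remaining characters it is '1'.
Only Alpha, Beta, Epsilon, Eta, and Zeta show the derived state '0' for Char. 1, supporting them as a clade.
Char. 2 (derived state '0') is shared by Alpha, Beta, and Eta — a synapomorphy uniting that clade.
Char. 3: derived state '0' in Alpha, Beta, Epsilon, and Eta only — synapomorphy for {Alpha, Beta, Epsilon, Eta}.
Char. 4 (derived state '1') is unique to Beta (autapomorphy; uninformative for grouping).
Char. 5 (derived state '0') is shared by all ingroup taxa — unites the whole ingroup.
Char. 6 (derived state '0') is shared by Alpha and Eta — a synapomorphy uniting that clade.
Most parsimonious ingroup topology: ((Zeta,(((Eta,Alpha),Beta),Epsilon)),Theta).
Eta and Beta share a more recent common ancestor with each other than either does with Theta, so Theta is the least closely related of the three.

Theta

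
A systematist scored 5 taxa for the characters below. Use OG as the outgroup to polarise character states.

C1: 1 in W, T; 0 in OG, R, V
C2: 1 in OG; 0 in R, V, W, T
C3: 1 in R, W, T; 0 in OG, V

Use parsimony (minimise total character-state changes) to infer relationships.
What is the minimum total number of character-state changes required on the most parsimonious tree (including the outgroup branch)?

Character polarity is set by the outgroup: the derived state is whichever differs from the outgroup's state, so for C2 the derived state is '0', and for the remaining characters it is '1'.
Only T and W show the derived state '1' for C1, supporting them as a clade.
All ingroup taxa share the derived state '0' for C2; it defines the ingroup but does not resolve relationships within it.
Only R, T, and W show the derived state '1' for C3, supporting them as a clade.
Most parsimonious ingroup topology: ((R,(W,T)),V).
Changes per character on this tree: C1: 1; C2: 1; C3: 1.
Total = 3.

3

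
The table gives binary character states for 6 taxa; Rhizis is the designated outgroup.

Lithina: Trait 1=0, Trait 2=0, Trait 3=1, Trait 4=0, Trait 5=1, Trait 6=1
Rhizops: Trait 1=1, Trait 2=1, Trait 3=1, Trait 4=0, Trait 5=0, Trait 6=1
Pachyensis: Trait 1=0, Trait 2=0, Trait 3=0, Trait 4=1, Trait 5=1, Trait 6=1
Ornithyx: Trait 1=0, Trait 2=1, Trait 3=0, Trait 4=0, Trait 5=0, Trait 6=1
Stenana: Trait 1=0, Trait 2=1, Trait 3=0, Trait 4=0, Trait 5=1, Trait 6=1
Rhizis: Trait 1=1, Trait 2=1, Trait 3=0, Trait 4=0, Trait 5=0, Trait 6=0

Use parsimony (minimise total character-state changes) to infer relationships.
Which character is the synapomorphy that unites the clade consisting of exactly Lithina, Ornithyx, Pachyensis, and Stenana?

Character polarity is set by the outgroup: the derived state is whichever differs from the outgroup's state, so for Trait 1, Trait 2 the derived state is '0', and for the remaining characters it is '1'.
Trait 1 (derived state '0') is shared by Lithina, Ornithyx, Pachyensis, and Stenana — a synapomorphy uniting that clade.
Only Lithina and Pachyensis show the derived state '0' for Trait 2, supporting them as a clade.
Trait 3 groups Lithina and Rhizops, which is incompatible with the clades supported by the remaining characters; treating it as convergent (homoplasy) costs fewer steps than any alternative tree.
Trait 4 (derived state '1') is unique to Pachyensis (autapomorphy; uninformative for grouping).
Trait 5: derived state '1' in Lithina, Pachyensis, and Stenana only — synapomorphy for {Lithina, Pachyensis, Stenana}.
Trait 6 (derived state '1') is shared by all ingroup taxa — unites the whole ingroup.
Most parsimonious ingroup topology: ((((Pachyensis,Lithina),Stenana),Ornithyx),Rhizops).
The clade {Lithina, Ornithyx, Pachyensis, Stenana} is supported by Trait 1: its derived state '0' occurs in exactly those taxa and in no other taxon (including the outgroup).

Trait 1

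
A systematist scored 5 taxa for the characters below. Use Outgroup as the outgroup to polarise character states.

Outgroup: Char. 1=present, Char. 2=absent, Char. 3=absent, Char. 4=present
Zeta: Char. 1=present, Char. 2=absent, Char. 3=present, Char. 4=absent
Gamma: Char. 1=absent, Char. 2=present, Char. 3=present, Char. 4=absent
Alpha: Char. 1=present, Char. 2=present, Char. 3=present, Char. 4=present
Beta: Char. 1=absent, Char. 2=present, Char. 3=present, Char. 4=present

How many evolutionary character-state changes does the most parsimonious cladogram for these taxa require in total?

5

Character polarity is set by the outgroup: the derived state is whichever differs from the outgroup's state, so for Char. 1, Char. 4 the derived state is 'absent', and for the remaining characters it is 'present'.
Only Beta and Gamma show the derived state 'absent' for Char. 1, supporting them as a clade.
Char. 2 (derived state 'present') is shared by Alpha, Beta, and Gamma — a synapomorphy uniting that clade.
All ingroup taxa share the derived state 'present' for Char. 3; it defines the ingroup but does not resolve relationships within it.
Char. 4 groups Gamma and Zeta, which is incompatible with the clades supported by the remaining characters; treating it as convergent (homoplasy) costs fewer steps than any alternative tree.
Most parsimonious ingroup topology: (Zeta,((Gamma,Beta),Alpha)).
Changes per character on this tree: Char. 1: 1; Char. 2: 1; Char. 3: 1; Char. 4: 2.
Total = 5.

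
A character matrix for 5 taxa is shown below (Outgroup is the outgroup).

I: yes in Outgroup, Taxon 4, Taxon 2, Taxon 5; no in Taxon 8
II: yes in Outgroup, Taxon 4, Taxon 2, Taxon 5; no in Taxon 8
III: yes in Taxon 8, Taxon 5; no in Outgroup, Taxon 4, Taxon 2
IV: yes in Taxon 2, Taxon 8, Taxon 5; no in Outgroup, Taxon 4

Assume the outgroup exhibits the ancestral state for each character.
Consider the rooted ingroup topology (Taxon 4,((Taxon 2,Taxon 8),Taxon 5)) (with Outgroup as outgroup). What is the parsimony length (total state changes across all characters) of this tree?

5

Map each character onto (Taxon 4,((Taxon 2,Taxon 8),Taxon 5)) (rooted by Outgroup) and count the minimum state changes it requires (Fitch parsimony):
I: 1; II: 1; III: 2; IV: 1.
Total tree length = 5.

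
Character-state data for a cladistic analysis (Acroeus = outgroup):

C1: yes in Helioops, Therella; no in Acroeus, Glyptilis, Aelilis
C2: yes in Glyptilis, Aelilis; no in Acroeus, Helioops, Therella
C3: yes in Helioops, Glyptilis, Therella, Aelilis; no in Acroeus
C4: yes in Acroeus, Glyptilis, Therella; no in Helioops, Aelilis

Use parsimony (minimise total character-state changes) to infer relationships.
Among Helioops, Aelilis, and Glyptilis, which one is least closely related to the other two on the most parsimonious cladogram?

Character polarity is set by the outgroup: the derived state is whichever differs from the outgroup's state, so for C4 the derived state is 'no', and for the remaining characters it is 'yes'.
C1: derived state 'yes' in Helioops and Therella only — synapomorphy for {Helioops, Therella}.
Only Aelilis and Glyptilis show the derived state 'yes' for C2, supporting them as a clade.
All ingroup taxa share the derived state 'yes' for C3; it defines the ingroup but does not resolve relationships within it.
C4 groups Aelilis and Helioops, which is incompatible with the clades supported by the remaining characters; treating it as convergent (homoplasy) costs fewer steps than any alternative tree.
Most parsimonious ingroup topology: ((Helioops,Therella),(Glyptilis,Aelilis)).
Glyptilis and Aelilis share a more recent common ancestor with each other than either does with Helioops, so Helioops is the least closely related of the three.

Helioops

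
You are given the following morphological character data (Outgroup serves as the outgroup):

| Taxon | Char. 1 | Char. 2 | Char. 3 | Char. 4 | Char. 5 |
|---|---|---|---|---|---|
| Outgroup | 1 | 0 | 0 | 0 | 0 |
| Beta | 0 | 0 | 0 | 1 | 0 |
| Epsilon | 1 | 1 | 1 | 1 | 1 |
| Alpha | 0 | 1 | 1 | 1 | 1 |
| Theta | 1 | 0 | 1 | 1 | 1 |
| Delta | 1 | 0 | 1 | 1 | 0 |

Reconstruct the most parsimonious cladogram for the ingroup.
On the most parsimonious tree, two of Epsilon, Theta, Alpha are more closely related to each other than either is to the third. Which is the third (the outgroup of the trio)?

Theta

Character polarity is set by the outgroup: the derived state is whichever differs from the outgroup's state, so for Char. 1 the derived state is '0', and for the remaining characters it is '1'.
Char. 1 groups Alpha and Beta, which is incompatible with the clades supported by the remaining characters; treating it as convergent (homoplasy) costs fewer steps than any alternative tree.
Only Alpha and Epsilon show the derived state '1' for Char. 2, supporting them as a clade.
Char. 3: derived state '1' in Alpha, Delta, Epsilon, and Theta only — synapomorphy for {Alpha, Delta, Epsilon, Theta}.
Char. 4 (derived state '1') is shared by all ingroup taxa — unites the whole ingroup.
Char. 5 (derived state '1') is shared by Alpha, Epsilon, and Theta — a synapomorphy uniting that clade.
Most parsimonious ingroup topology: (Beta,(((Epsilon,Alpha),Theta),Delta)).
Epsilon and Alpha share a more recent common ancestor with each other than either does with Theta, so Theta is the least closely related of the three.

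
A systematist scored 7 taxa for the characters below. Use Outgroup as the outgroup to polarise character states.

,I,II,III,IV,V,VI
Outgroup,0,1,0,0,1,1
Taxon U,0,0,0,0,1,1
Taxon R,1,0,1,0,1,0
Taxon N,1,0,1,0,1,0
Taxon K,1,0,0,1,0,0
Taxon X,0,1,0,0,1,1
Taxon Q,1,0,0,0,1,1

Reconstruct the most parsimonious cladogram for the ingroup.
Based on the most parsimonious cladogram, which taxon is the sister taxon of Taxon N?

Taxon R

Character polarity is set by the outgroup: the derived state is whichever differs from the outgroup's state, so for II, V, VI the derived state is '0', and for the remaining characters it is '1'.
I: derived state '1' in Taxon K, Taxon N, Taxon Q, and Taxon R only — synapomorphy for {Taxon K, Taxon N, Taxon Q, Taxon R}.
Only Taxon K, Taxon N, Taxon Q, Taxon R, and Taxon U show the derived state '0' for II, supporting them as a clade.
Only Taxon N and Taxon R show the derived state '1' for III, supporting them as a clade.
IV: derived state '1' in Taxon K only — an autapomorphy, so it tells us nothing about relationships among taxa.
V (derived state '0') is unique to Taxon K (autapomorphy; uninformative for grouping).
VI: derived state '0' in Taxon K, Taxon N, and Taxon R only — synapomorphy for {Taxon K, Taxon N, Taxon R}.
Most parsimonious ingroup topology: ((Taxon U,(((Taxon R,Taxon N),Taxon K),Taxon Q)),Taxon X).
Taxon N and Taxon R form a cherry on this tree, so they are sister taxa.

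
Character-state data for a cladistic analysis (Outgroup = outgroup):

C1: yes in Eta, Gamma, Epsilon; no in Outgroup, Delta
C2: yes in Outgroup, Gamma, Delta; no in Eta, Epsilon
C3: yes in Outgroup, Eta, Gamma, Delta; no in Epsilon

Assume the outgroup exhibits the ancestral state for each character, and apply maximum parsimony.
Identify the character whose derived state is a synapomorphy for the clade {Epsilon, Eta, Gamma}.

C1

Character polarity is set by the outgroup: the derived state is whichever differs from the outgroup's state, so for C2, C3 the derived state is 'no', and for the remaining characters it is 'yes'.
Only Epsilon, Eta, and Gamma show the derived state 'yes' for C1, supporting them as a clade.
Only Epsilon and Eta show the derived state 'no' for C2, supporting them as a clade.
C3 (derived state 'no') is unique to Epsilon (autapomorphy; uninformative for grouping).
Most parsimonious ingroup topology: (((Eta,Epsilon),Gamma),Delta).
The clade {Epsilon, Eta, Gamma} is supported by C1: its derived state 'yes' occurs in exactly those taxa and in no other taxon (including the outgroup).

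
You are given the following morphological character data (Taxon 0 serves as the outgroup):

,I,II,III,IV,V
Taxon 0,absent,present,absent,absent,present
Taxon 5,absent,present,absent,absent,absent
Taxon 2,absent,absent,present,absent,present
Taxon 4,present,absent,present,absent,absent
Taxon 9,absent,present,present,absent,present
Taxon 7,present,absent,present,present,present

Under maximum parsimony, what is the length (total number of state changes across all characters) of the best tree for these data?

6

Character polarity is set by the outgroup: the derived state is whichever differs from the outgroup's state, so for II, V the derived state is 'absent', and for the remaining characters it is 'present'.
I: derived state 'present' in Taxon 4 and Taxon 7 only — synapomorphy for {Taxon 4, Taxon 7}.
Only Taxon 2, Taxon 4, and Taxon 7 show the derived state 'absent' for II, supporting them as a clade.
III: derived state 'present' in Taxon 2, Taxon 4, Taxon 7, and Taxon 9 only — synapomorphy for {Taxon 2, Taxon 4, Taxon 7, Taxon 9}.
IV: derived state 'present' in Taxon 7 only — an autapomorphy, so it tells us nothing about relationships among taxa.
V (state 'absent') occurs in Taxon 4 and Taxon 5 but conflicts with the nesting implied by the other characters — most parsimoniously interpreted as homoplasy.
Most parsimonious ingroup topology: (Taxon 5,((Taxon 2,(Taxon 4,Taxon 7)),Taxon 9)).
Changes per character on this tree: I: 1; II: 1; III: 1; IV: 1; V: 2.
Total = 6.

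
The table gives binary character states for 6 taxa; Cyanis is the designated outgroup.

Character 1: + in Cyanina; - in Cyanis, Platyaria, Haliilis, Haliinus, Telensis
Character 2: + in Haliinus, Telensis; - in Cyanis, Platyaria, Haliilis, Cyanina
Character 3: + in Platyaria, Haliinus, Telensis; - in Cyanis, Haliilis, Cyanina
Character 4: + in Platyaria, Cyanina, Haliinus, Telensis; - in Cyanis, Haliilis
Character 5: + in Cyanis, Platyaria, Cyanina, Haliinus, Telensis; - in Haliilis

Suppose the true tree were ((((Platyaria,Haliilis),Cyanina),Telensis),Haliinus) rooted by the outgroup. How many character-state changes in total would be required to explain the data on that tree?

Map each character onto ((((Platyaria,Haliilis),Cyanina),Telensis),Haliinus) (rooted by Cyanis) and count the minimum state changes it requires (Fitch parsimony):
Character 1: 1; Character 2: 2; Character 3: 3; Character 4: 2; Character 5: 1.
Total tree length = 9.

9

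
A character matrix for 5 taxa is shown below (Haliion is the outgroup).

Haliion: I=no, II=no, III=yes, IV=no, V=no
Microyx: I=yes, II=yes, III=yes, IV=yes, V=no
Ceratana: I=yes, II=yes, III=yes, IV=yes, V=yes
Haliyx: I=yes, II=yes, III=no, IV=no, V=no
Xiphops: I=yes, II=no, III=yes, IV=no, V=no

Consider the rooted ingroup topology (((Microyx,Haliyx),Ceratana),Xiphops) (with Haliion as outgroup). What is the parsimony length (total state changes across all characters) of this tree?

6

Map each character onto (((Microyx,Haliyx),Ceratana),Xiphops) (rooted by Haliion) and count the minimum state changes it requires (Fitch parsimony):
I: 1; II: 1; III: 1; IV: 2; V: 1.
Total tree length = 6.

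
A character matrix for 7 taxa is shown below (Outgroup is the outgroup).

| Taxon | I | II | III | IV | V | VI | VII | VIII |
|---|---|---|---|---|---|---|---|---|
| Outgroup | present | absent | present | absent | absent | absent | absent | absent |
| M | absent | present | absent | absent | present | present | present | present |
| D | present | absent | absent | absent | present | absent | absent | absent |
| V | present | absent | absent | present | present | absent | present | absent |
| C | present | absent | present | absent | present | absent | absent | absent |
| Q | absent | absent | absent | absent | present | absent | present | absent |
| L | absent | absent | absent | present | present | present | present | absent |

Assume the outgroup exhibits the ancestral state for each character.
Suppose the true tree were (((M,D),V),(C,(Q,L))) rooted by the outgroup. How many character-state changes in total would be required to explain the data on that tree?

14

Map each character onto (((M,D),V),(C,(Q,L))) (rooted by Outgroup) and count the minimum state changes it requires (Fitch parsimony):
I: 2; II: 1; III: 2; IV: 2; V: 1; VI: 2; VII: 3; VIII: 1.
Total tree length = 14.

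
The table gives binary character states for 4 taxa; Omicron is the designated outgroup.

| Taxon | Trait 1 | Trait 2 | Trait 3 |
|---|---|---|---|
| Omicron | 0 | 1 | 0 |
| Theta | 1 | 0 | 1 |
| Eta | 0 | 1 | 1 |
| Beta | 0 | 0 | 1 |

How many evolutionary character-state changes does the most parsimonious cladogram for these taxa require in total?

Character polarity is set by the outgroup: the derived state is whichever differs from the outgroup's state, so for Trait 2 the derived state is '0', and for the remaining characters it is '1'.
Trait 1: derived state '1' in Theta only — an autapomorphy, so it tells us nothing about relationships among taxa.
Trait 2: derived state '0' in Beta and Theta only — synapomorphy for {Beta, Theta}.
All ingroup taxa share the derived state '1' for Trait 3; it defines the ingroup but does not resolve relationships within it.
Most parsimonious ingroup topology: ((Theta,Beta),Eta).
Changes per character on this tree: Trait 1: 1; Trait 2: 1; Trait 3: 1.
Total = 3.

3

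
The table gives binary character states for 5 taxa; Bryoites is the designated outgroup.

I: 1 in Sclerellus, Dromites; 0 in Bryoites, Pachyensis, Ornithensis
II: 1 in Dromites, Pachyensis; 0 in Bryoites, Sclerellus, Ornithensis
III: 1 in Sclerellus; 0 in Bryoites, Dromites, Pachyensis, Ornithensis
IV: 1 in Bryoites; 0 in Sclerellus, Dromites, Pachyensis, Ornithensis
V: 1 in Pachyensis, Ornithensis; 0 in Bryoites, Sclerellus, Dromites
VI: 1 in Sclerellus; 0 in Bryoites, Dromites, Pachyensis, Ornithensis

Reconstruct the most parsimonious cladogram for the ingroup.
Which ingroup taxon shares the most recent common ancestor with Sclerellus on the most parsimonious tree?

Dromites

Character polarity is set by the outgroup: the derived state is whichever differs from the outgroup's state, so for IV the derived state is '0', and for the remaining characters it is '1'.
Only Dromites and Sclerellus show the derived state '1' for I, supporting them as a clade.
II (state '1') occurs in Dromites and Pachyensis but conflicts with the nesting implied by the other characters — most parsimoniously interpreted as homoplasy.
III (derived state '1') is unique to Sclerellus (autapomorphy; uninformative for grouping).
IV (derived state '0') is shared by all ingroup taxa — unites the whole ingroup.
V (derived state '1') is shared by Ornithensis and Pachyensis — a synapomorphy uniting that clade.
VI (derived state '1') is unique to Sclerellus (autapomorphy; uninformative for grouping).
Most parsimonious ingroup topology: ((Sclerellus,Dromites),(Pachyensis,Ornithensis)).
Sclerellus and Dromites form a cherry on this tree, so they are sister taxa.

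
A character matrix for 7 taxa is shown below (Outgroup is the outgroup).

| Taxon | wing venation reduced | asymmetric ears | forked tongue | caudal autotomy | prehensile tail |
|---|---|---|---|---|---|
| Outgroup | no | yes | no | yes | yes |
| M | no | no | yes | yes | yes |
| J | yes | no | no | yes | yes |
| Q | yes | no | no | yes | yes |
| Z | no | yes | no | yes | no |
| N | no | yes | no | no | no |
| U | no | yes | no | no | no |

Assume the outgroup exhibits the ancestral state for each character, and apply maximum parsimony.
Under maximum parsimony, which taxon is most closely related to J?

Character polarity is set by the outgroup: the derived state is whichever differs from the outgroup's state, so for asymmetric ears, caudal autotomy, prehensile tail the derived state is 'no', and for the remaining characters it is 'yes'.
Only J and Q show the derived state 'yes' for wing venation reduced, supporting them as a clade.
Only J, M, and Q show the derived state 'no' for asymmetric ears, supporting them as a clade.
forked tongue: derived state 'yes' in M only — an autapomorphy, so it tells us nothing about relationships among taxa.
caudal autotomy: derived state 'no' in N and U only — synapomorphy for {N, U}.
Only N, U, and Z show the derived state 'no' for prehensile tail, supporting them as a clade.
Most parsimonious ingroup topology: ((M,(J,Q)),(Z,(N,U))).
J and Q form a cherry on this tree, so they are sister taxa.

Q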